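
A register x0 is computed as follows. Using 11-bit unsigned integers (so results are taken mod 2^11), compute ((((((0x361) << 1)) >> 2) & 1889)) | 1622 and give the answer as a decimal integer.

0x361 = 01101100001
→ << 1 (mod 2^11) → 11011000010 = 1730
→ >> 2 → 00110110000 = 432
1889 = 11101100001
→ & → 00100100000 = 288
1622 = 11001010110
→ | → 11101110110 = 1910

1910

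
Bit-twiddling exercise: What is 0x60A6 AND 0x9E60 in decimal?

32

0x60A6 = 0110000010100110
0x9E60 = 1001111001100000
AND → 0000000000100000 = 32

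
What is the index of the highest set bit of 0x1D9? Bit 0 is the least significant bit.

0x1D9 = 111011001
The topmost 1 is at position 8 (since 2^8 = 256 ≤ 473 < 512).

8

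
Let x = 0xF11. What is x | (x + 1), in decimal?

x = 111100010001 = 3857
x + 1 = 111100010010
OR    = 111100010011 = 3859
(x | (x + 1) sets the lowest cleared bit.)

3859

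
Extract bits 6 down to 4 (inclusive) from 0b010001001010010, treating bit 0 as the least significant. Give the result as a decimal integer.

5

v = 010001001010010
Shift right by 4: 01000100101
Mask low 3 bits: 101 = 5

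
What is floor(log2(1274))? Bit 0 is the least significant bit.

10

1274 = 10011111010
The topmost 1 is at position 10 (since 2^10 = 1024 ≤ 1274 < 2048).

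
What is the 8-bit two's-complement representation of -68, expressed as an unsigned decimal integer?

188

68 in 8 bits: 01000100
Invert: 10111011
Add 1:  10111100 = 188
(Check: 2^8 - 68 = 256 - 68 = 188.)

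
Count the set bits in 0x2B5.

6

0x2B5 = 1010110101
Count the 1s: 1 + 1 + 1 + 1 + 1 + 1 = 6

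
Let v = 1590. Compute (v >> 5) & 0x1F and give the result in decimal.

v = 011000110110
Shift right by 5: 0110001
Mask low 5 bits: 10001 = 17

17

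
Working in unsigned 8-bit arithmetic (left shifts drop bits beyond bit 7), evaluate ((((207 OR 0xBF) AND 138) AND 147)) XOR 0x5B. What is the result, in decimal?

217

207 = 11001111
0xBF = 10111111
→ OR → 11111111 = 255
138 = 10001010
→ AND → 10001010 = 138
147 = 10010011
→ AND → 10000010 = 130
0x5B = 01011011
→ XOR → 11011001 = 217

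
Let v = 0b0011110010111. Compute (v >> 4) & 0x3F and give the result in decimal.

57

v = 0011110010111
Shift right by 4: 001111001
Mask low 6 bits: 111001 = 57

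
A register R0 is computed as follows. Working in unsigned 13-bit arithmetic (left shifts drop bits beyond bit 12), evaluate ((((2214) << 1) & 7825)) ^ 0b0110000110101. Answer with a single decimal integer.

2214 = 0100010100110
→ << 1 (mod 2^13) → 1000101001100 = 4428
7825 = 1111010010001
→ & → 1000000000000 = 4096
0b0110000110101 = 0110000110101
→ ^ → 1110000110101 = 7221

7221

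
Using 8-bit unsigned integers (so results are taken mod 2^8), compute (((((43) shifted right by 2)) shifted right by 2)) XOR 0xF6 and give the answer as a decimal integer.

43 = 00101011
→ shifted right by 2 → 00001010 = 10
→ shifted right by 2 → 00000010 = 2
0xF6 = 11110110
→ XOR → 11110100 = 244

244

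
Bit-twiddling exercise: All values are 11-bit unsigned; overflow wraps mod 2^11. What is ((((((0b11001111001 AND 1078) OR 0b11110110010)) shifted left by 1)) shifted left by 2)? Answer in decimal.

1424

0b11001111001 = 11001111001
1078 = 10000110110
→ AND → 10000110000 = 1072
0b11110110010 = 11110110010
→ OR → 11110110010 = 1970
→ shifted left by 1 (mod 2^11) → 11101100100 = 1892
→ shifted left by 2 (mod 2^11) → 10110010000 = 1424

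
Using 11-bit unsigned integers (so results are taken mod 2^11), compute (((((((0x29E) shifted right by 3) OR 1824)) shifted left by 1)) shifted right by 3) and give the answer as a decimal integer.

220

0x29E = 01010011110
→ shifted right by 3 → 00001010011 = 83
1824 = 11100100000
→ OR → 11101110011 = 1907
→ shifted left by 1 (mod 2^11) → 11011100110 = 1766
→ shifted right by 3 → 00011011100 = 220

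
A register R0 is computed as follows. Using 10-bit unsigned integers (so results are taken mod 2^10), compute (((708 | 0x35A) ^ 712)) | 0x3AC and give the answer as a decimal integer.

958

708 = 1011000100
0x35A = 1101011010
→ | → 1111011110 = 990
712 = 1011001000
→ ^ → 0100010110 = 278
0x3AC = 1110101100
→ | → 1110111110 = 958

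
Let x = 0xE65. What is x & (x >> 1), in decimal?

1568

x = 111001100101 = 3685
x>>1 = 011100110010
AND  = 011000100000 = 1568
(x & (x >> 1) has a 1 wherever x has two consecutive 1 bits.)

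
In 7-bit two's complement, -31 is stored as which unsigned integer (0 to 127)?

31 in 7 bits: 0011111
Invert: 1100000
Add 1:  1100001 = 97
(Check: 2^7 - 31 = 128 - 31 = 97.)

97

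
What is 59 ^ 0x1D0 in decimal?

59 = 000111011
0x1D0 = 111010000
XOR → 111101011 = 491

491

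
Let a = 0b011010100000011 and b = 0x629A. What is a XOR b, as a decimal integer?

a = 011010100000011
0x629A = 110001010011010
XOR → 101011110011001 = 22425

22425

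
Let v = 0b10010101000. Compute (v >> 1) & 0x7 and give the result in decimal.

v = 10010101000
Shift right by 1: 1001010100
Mask low 3 bits: 100 = 4

4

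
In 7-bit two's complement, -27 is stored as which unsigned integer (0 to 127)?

27 in 7 bits: 0011011
Invert: 1100100
Add 1:  1100101 = 101
(Check: 2^7 - 27 = 128 - 27 = 101.)

101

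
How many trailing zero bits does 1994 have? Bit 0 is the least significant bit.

1

1994 = 11111001010
Trailing zeros: 1, so the lowest set bit is bit 1 (value 2).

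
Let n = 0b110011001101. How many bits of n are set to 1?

7

n = 110011001101
Count the 1s: 1 + 1 + 1 + 1 + 1 + 1 + 1 = 7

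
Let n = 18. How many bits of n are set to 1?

2

18 = 10010
Count the 1s: 1 + 1 = 2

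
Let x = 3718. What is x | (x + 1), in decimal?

x = 111010000110 = 3718
x + 1 = 111010000111
OR    = 111010000111 = 3719
(x | (x + 1) sets the lowest cleared bit.)

3719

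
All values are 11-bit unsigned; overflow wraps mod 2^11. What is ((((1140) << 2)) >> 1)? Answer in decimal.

232

1140 = 10001110100
→ << 2 (mod 2^11) → 00111010000 = 464
→ >> 1 → 00011101000 = 232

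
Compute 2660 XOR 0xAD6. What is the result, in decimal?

178

2660 = 101001100100
0xAD6 = 101011010110
XOR → 000010110010 = 178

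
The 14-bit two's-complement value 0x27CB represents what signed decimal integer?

pattern = 10011111001011 (MSB is 1 ⇒ negative)
Invert: 01100000110100, add 1 → 01100000110101 = 6197, so the value is -6197.
(Equivalently: 10187 - 2^14 = 10187 - 16384 = -6197.)

-6197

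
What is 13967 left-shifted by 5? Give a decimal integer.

446944

13967 = 0000011011010001111
shift left by 5 → 1101101000111100000 = 446944
(equivalently, 13967 × 2^5 = 13967 × 32)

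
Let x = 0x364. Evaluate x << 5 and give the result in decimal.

0x364 = 000001101100100
shift left by 5 → 110110010000000 = 27776
(equivalently, 868 × 2^5 = 868 × 32)

27776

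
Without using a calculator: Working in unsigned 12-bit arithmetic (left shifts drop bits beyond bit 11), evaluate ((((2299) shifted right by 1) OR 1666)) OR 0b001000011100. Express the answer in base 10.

2299 = 100011111011
→ shifted right by 1 → 010001111101 = 1149
1666 = 011010000010
→ OR → 011011111111 = 1791
0b001000011100 = 001000011100
→ OR → 011011111111 = 1791

1791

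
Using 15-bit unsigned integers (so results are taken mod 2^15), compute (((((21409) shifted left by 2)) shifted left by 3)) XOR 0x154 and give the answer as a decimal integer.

30068

21409 = 101001110100001
→ shifted left by 2 (mod 2^15) → 100111010000100 = 20100
→ shifted left by 3 (mod 2^15) → 111010000100000 = 29728
0x154 = 000000101010100
→ XOR → 111010101110100 = 30068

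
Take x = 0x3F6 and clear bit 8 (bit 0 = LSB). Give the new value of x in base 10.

x = 1111110110
bit 8 is currently 1; clear it via x & ~(1 << 8) = x & ~256
→ 1011110110 = 758

758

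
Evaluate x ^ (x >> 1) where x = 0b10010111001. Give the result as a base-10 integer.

x = 10010111001 = 1209
x>>1 = 01001011100
XOR  = 11011100101 = 1765
(x ^ (x >> 1) gives the standard binary-reflected Gray code of x.)

1765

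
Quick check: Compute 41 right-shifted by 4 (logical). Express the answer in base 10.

2

41 = 101001
shift right by 4 → 000010 = 2
(equivalently, floor(41 / 16))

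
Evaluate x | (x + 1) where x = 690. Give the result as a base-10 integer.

691

x = 1010110010 = 690
x + 1 = 1010110011
OR    = 1010110011 = 691
(x | (x + 1) sets the lowest cleared bit.)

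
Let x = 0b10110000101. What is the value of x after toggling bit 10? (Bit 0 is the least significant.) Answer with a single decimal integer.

389

x = 10110000101
bit 10 is currently 1; toggle it via x ^ (1 << 10) = x ^ 1024
→ 00110000101 = 389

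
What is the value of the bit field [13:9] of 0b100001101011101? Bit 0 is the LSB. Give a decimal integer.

1

v = 100001101011101
Shift right by 9: 100001
Mask low 5 bits: 00001 = 1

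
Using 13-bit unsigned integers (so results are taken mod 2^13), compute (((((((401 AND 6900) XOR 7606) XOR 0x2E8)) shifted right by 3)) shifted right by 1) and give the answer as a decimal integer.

401 = 0000110010001
6900 = 1101011110100
→ AND → 0000010010000 = 144
7606 = 1110110110110
→ XOR → 1110100100110 = 7462
0x2E8 = 0001011101000
→ XOR → 1111111001110 = 8142
→ shifted right by 3 → 0001111111001 = 1017
→ shifted right by 1 → 0000111111100 = 508

508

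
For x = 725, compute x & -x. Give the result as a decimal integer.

1

x = 1011010101 = 725
-x (two's complement) = …0100101011
AND   = 0000000001 = 1
(x & -x isolates the lowest set bit of x.)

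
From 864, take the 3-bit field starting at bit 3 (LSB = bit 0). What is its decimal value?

4

v = 1101100000
Shift right by 3: 1101100
Mask low 3 bits: 100 = 4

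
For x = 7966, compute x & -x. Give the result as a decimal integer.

x = 1111100011110 = 7966
-x (two's complement) = …0000011100010
AND   = 0000000000010 = 2
(x & -x isolates the lowest set bit of x.)

2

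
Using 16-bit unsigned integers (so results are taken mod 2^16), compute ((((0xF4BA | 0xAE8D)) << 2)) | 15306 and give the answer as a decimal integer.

64510

0xF4BA = 1111010010111010
0xAE8D = 1010111010001101
→ | → 1111111010111111 = 65215
→ << 2 (mod 2^16) → 1111101011111100 = 64252
15306 = 0011101111001010
→ | → 1111101111111110 = 64510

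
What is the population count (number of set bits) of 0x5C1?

5

0x5C1 = 10111000001
Count the 1s: 1 + 1 + 1 + 1 + 1 = 5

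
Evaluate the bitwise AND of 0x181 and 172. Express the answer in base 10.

128

0x181 = 110000001
172 = 010101100
AND → 010000000 = 128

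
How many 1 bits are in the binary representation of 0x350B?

7

0x350B = 11010100001011
Count the 1s: 1 + 1 + 1 + 1 + 1 + 1 + 1 = 7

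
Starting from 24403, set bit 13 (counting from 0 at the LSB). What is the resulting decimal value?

x = 0101111101010011
bit 13 is currently 0; set it via x | (1 << 13) = x | 8192
→ 0111111101010011 = 32595

32595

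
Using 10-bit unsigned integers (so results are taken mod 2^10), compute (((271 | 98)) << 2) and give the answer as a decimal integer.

444

271 = 0100001111
98 = 0001100010
→ | → 0101101111 = 367
→ << 2 (mod 2^10) → 0110111100 = 444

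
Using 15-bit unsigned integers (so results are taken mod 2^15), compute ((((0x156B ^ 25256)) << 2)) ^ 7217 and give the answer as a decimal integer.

0x156B = 001010101101011
25256 = 110001010101000
→ ^ → 111011111000011 = 30659
→ << 2 (mod 2^15) → 101111100001100 = 24332
7217 = 001110000110001
→ ^ → 100001100111101 = 17213

17213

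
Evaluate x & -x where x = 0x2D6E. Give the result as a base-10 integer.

x = 10110101101110 = 11630
-x (two's complement) = …01001010010010
AND   = 00000000000010 = 2
(x & -x isolates the lowest set bit of x.)

2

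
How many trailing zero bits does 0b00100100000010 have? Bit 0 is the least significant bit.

1

0b00100100000010 = 100100000010
Trailing zeros: 1, so the lowest set bit is bit 1 (value 2).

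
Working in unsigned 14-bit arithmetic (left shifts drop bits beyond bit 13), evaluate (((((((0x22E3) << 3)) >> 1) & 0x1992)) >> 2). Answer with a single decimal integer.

0x22E3 = 10001011100011
→ << 3 (mod 2^14) → 01011100011000 = 5912
→ >> 1 → 00101110001100 = 2956
0x1992 = 01100110010010
→ & → 00100110000000 = 2432
→ >> 2 → 00001001100000 = 608

608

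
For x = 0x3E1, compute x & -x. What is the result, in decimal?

1

x = 1111100001 = 993
-x (two's complement) = …0000011111
AND   = 0000000001 = 1
(x & -x isolates the lowest set bit of x.)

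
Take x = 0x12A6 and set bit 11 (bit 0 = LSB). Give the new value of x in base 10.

x = 001001010100110
bit 11 is currently 0; set it via x | (1 << 11) = x | 2048
→ 001101010100110 = 6822

6822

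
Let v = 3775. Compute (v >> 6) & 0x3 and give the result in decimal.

2

v = 0111010111111
Shift right by 6: 0111010
Mask low 2 bits: 10 = 2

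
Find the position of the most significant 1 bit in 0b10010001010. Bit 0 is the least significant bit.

0b10010001010 = 10010001010
The topmost 1 is at position 10 (since 2^10 = 1024 ≤ 1162 < 2048).

10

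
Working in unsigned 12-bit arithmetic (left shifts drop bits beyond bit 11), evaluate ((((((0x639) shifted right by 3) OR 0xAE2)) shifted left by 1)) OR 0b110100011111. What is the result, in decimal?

3551

0x639 = 011000111001
→ shifted right by 3 → 000011000111 = 199
0xAE2 = 101011100010
→ OR → 101011100111 = 2791
→ shifted left by 1 (mod 2^12) → 010111001110 = 1486
0b110100011111 = 110100011111
→ OR → 110111011111 = 3551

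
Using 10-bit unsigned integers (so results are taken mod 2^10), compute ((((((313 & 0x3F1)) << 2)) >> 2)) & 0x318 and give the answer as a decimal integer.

313 = 0100111001
0x3F1 = 1111110001
→ & → 0100110001 = 305
→ << 2 (mod 2^10) → 0011000100 = 196
→ >> 2 → 0000110001 = 49
0x318 = 1100011000
→ & → 0000010000 = 16

16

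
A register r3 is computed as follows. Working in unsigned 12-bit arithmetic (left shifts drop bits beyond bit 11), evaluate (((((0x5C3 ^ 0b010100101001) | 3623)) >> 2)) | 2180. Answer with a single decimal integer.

0x5C3 = 010111000011
0b010100101001 = 010100101001
→ ^ → 000011101010 = 234
3623 = 111000100111
→ | → 111011101111 = 3823
→ >> 2 → 001110111011 = 955
2180 = 100010000100
→ | → 101110111111 = 3007

3007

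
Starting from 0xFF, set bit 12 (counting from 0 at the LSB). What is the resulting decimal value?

x = 0000011111111
bit 12 is currently 0; set it via x | (1 << 12) = x | 4096
→ 1000011111111 = 4351

4351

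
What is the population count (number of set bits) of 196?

3

196 = 11000100
Count the 1s: 1 + 1 + 1 = 3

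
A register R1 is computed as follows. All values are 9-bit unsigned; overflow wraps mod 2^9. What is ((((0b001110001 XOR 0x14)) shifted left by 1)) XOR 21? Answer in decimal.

223

0b001110001 = 001110001
0x14 = 000010100
→ XOR → 001100101 = 101
→ shifted left by 1 (mod 2^9) → 011001010 = 202
21 = 000010101
→ XOR → 011011111 = 223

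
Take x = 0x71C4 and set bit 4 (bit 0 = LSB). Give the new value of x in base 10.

x = 0111000111000100
bit 4 is currently 0; set it via x | (1 << 4) = x | 16
→ 0111000111010100 = 29140

29140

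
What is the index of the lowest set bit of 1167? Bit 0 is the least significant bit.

1167 = 10010001111
Trailing zeros: 0, so the lowest set bit is bit 0 (value 1).

0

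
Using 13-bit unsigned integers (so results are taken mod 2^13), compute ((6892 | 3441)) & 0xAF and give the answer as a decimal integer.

173

6892 = 1101011101100
3441 = 0110101110001
→ | → 1111111111101 = 8189
0xAF = 0000010101111
→ & → 0000010101101 = 173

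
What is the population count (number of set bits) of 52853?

52853 = 1100111001110101
Count the 1s: 1 + 1 + 1 + 1 + 1 + 1 + 1 + 1 + 1 + 1 = 10

10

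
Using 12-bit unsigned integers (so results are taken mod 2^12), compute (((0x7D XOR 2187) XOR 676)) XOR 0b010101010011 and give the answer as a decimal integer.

0x7D = 000001111101
2187 = 100010001011
→ XOR → 100011110110 = 2294
676 = 001010100100
→ XOR → 101001010010 = 2642
0b010101010011 = 010101010011
→ XOR → 111100000001 = 3841

3841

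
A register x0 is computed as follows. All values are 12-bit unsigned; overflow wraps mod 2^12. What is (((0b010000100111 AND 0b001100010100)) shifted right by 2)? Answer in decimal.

1

0b010000100111 = 010000100111
0b001100010100 = 001100010100
→ AND → 000000000100 = 4
→ shifted right by 2 → 000000000001 = 1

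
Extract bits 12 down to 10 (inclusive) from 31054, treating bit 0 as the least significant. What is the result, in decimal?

v = 111100101001110
Shift right by 10: 11110
Mask low 3 bits: 110 = 6

6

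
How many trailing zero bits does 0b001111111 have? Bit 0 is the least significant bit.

0

0b001111111 = 1111111
Trailing zeros: 0, so the lowest set bit is bit 0 (value 1).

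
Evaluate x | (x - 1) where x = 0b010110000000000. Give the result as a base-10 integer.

x = 10110000000000 = 11264
x - 1 = 10101111111111
OR    = 10111111111111 = 12287
(x | (x - 1) sets all bits below the lowest set bit.)

12287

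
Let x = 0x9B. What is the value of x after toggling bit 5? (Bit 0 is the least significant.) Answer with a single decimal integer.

x = 010011011
bit 5 is currently 0; toggle it via x ^ (1 << 5) = x ^ 32
→ 010111011 = 187

187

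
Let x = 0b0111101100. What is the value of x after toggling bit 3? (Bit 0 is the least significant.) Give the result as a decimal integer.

484

x = 0111101100
bit 3 is currently 1; toggle it via x ^ (1 << 3) = x ^ 8
→ 0111100100 = 484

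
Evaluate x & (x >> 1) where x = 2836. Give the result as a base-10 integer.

256

x = 101100010100 = 2836
x>>1 = 010110001010
AND  = 000100000000 = 256
(x & (x >> 1) has a 1 wherever x has two consecutive 1 bits.)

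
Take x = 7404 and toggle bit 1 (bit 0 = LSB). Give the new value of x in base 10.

7406

x = 1110011101100
bit 1 is currently 0; toggle it via x ^ (1 << 1) = x ^ 2
→ 1110011101110 = 7406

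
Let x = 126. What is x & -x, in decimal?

2

x = 1111110 = 126
-x (two's complement) = …0000010
AND   = 0000010 = 2
(x & -x isolates the lowest set bit of x.)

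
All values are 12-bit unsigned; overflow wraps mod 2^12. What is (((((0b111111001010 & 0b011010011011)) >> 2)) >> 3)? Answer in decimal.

52

0b111111001010 = 111111001010
0b011010011011 = 011010011011
→ & → 011010001010 = 1674
→ >> 2 → 000110100010 = 418
→ >> 3 → 000000110100 = 52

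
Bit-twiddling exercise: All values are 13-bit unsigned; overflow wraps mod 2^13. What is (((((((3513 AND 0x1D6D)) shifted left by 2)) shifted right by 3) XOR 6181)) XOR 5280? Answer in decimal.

3513 = 0110110111001
0x1D6D = 1110101101101
→ AND → 0110100101001 = 3369
→ shifted left by 2 (mod 2^13) → 1010010100100 = 5284
→ shifted right by 3 → 0001010010100 = 660
6181 = 1100000100101
→ XOR → 1101010110001 = 6833
5280 = 1010010100000
→ XOR → 0111000010001 = 3601

3601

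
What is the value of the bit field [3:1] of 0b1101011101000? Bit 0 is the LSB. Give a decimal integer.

4

v = 1101011101000
Shift right by 1: 110101110100
Mask low 3 bits: 100 = 4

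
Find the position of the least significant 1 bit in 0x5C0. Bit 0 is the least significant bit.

6

0x5C0 = 10111000000
Trailing zeros: 6, so the lowest set bit is bit 6 (value 64).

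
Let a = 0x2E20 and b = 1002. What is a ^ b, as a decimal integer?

11722

0x2E20 = 10111000100000
1002 = 00001111101010
XOR → 10110111001010 = 11722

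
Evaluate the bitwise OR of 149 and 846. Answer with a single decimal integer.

991

149 = 0010010101
846 = 1101001110
 OR → 1111011111 = 991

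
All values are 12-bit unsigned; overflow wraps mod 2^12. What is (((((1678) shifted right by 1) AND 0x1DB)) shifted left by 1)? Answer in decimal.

1678 = 011010001110
→ shifted right by 1 → 001101000111 = 839
0x1DB = 000111011011
→ AND → 000101000011 = 323
→ shifted left by 1 (mod 2^12) → 001010000110 = 646

646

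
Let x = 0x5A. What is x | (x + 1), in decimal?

91

x = 1011010 = 90
x + 1 = 1011011
OR    = 1011011 = 91
(x | (x + 1) sets the lowest cleared bit.)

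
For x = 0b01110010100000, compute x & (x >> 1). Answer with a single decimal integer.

x = 1110010100000 = 7328
x>>1 = 0111001010000
AND  = 0110000000000 = 3072
(x & (x >> 1) has a 1 wherever x has two consecutive 1 bits.)

3072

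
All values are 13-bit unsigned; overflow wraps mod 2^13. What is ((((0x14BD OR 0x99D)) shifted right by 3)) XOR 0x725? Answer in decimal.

0x14BD = 1010010111101
0x99D = 0100110011101
→ OR → 1110110111101 = 7613
→ shifted right by 3 → 0001110110111 = 951
0x725 = 0011100100101
→ XOR → 0010010010010 = 1170

1170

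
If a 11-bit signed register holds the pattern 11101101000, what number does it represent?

pattern = 11101101000 (MSB is 1 ⇒ negative)
Invert: 00010010111, add 1 → 00010011000 = 152, so the value is -152.
(Equivalently: 1896 - 2^11 = 1896 - 2048 = -152.)

-152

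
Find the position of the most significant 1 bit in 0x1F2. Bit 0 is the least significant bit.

8

0x1F2 = 111110010
The topmost 1 is at position 8 (since 2^8 = 256 ≤ 498 < 512).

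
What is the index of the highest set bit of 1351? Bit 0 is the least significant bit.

10

1351 = 10101000111
The topmost 1 is at position 10 (since 2^10 = 1024 ≤ 1351 < 2048).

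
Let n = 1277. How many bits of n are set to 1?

8

1277 = 10011111101
Count the 1s: 1 + 1 + 1 + 1 + 1 + 1 + 1 + 1 = 8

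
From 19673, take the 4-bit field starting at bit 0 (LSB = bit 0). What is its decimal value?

v = 100110011011001
Shift right by 0: 100110011011001
Mask low 4 bits: 1001 = 9

9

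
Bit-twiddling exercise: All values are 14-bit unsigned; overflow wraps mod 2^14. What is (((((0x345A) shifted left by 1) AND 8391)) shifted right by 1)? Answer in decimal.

4162

0x345A = 11010001011010
→ shifted left by 1 (mod 2^14) → 10100010110100 = 10420
8391 = 10000011000111
→ AND → 10000010000100 = 8324
→ shifted right by 1 → 01000001000010 = 4162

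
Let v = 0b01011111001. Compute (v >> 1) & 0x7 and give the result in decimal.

v = 01011111001
Shift right by 1: 0101111100
Mask low 3 bits: 100 = 4

4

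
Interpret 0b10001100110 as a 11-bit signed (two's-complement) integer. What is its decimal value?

pattern = 10001100110 (MSB is 1 ⇒ negative)
Invert: 01110011001, add 1 → 01110011010 = 922, so the value is -922.
(Equivalently: 1126 - 2^11 = 1126 - 2048 = -922.)

-922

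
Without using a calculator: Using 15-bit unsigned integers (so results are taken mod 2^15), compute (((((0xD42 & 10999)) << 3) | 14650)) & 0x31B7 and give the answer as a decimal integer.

12594

0xD42 = 000110101000010
10999 = 010101011110111
→ & → 000100001000010 = 2114
→ << 3 (mod 2^15) → 100001000010000 = 16912
14650 = 011100100111010
→ | → 111101100111010 = 31546
0x31B7 = 011000110110111
→ & → 011000100110010 = 12594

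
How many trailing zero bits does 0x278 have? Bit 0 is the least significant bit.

3

0x278 = 1001111000
Trailing zeros: 3, so the lowest set bit is bit 3 (value 8).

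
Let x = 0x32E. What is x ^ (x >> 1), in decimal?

697

x = 1100101110 = 814
x>>1 = 0110010111
XOR  = 1010111001 = 697
(x ^ (x >> 1) gives the standard binary-reflected Gray code of x.)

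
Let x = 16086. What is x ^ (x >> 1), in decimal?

x = 11111011010110 = 16086
x>>1 = 01111101101011
XOR  = 10000110111101 = 8637
(x ^ (x >> 1) gives the standard binary-reflected Gray code of x.)

8637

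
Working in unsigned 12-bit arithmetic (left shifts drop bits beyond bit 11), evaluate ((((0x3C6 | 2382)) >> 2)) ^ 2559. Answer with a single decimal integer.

2828

0x3C6 = 001111000110
2382 = 100101001110
→ | → 101111001110 = 3022
→ >> 2 → 001011110011 = 755
2559 = 100111111111
→ ^ → 101100001100 = 2828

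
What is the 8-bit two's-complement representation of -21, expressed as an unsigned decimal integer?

235

21 in 8 bits: 00010101
Invert: 11101010
Add 1:  11101011 = 235
(Check: 2^8 - 21 = 256 - 21 = 235.)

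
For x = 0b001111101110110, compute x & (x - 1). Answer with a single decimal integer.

8052

x = 1111101110110 = 8054
x - 1 = 1111101110101
AND   = 1111101110100 = 8052
(x & (x - 1) clears the lowest set bit of x.)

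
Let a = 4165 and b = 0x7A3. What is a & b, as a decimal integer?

1

4165 = 1000001000101
0x7A3 = 0011110100011
AND → 0000000000001 = 1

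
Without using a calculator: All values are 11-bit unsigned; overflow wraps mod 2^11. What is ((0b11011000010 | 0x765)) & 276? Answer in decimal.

0b11011000010 = 11011000010
0x765 = 11101100101
→ | → 11111100111 = 2023
276 = 00100010100
→ & → 00100000100 = 260

260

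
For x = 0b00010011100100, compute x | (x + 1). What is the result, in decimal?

x = 10011100100 = 1252
x + 1 = 10011100101
OR    = 10011100101 = 1253
(x | (x + 1) sets the lowest cleared bit.)

1253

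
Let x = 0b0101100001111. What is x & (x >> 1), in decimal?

x = 101100001111 = 2831
x>>1 = 010110000111
AND  = 000100000111 = 263
(x & (x >> 1) has a 1 wherever x has two consecutive 1 bits.)

263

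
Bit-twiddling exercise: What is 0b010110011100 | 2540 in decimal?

3580

a = 010110011100
2540 = 100111101100
 OR → 110111111100 = 3580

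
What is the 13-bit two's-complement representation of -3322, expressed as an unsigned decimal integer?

3322 in 13 bits: 0110011111010
Invert: 1001100000101
Add 1:  1001100000110 = 4870
(Check: 2^13 - 3322 = 8192 - 3322 = 4870.)

4870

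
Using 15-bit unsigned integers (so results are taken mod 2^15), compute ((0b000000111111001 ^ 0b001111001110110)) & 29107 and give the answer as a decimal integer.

4483

0b000000111111001 = 000000111111001
0b001111001110110 = 001111001110110
→ ^ → 001111110001111 = 8079
29107 = 111000110110011
→ & → 001000110000011 = 4483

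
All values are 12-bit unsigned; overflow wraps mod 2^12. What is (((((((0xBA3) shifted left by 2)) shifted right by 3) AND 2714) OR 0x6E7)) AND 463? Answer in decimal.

199

0xBA3 = 101110100011
→ shifted left by 2 (mod 2^12) → 111010001100 = 3724
→ shifted right by 3 → 000111010001 = 465
2714 = 101010011010
→ AND → 000010010000 = 144
0x6E7 = 011011100111
→ OR → 011011110111 = 1783
463 = 000111001111
→ AND → 000011000111 = 199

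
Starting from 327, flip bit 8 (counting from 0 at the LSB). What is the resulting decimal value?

71

x = 00101000111
bit 8 is currently 1; toggle it via x ^ (1 << 8) = x ^ 256
→ 00001000111 = 71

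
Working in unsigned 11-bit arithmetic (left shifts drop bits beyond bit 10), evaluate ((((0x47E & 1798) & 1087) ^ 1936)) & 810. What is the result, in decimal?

770

0x47E = 10001111110
1798 = 11100000110
→ & → 10000000110 = 1030
1087 = 10000111111
→ & → 10000000110 = 1030
1936 = 11110010000
→ ^ → 01110010110 = 918
810 = 01100101010
→ & → 01100000010 = 770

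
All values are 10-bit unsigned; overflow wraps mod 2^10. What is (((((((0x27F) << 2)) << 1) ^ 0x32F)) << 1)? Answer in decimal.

430

0x27F = 1001111111
→ << 2 (mod 2^10) → 0111111100 = 508
→ << 1 (mod 2^10) → 1111111000 = 1016
0x32F = 1100101111
→ ^ → 0011010111 = 215
→ << 1 (mod 2^10) → 0110101110 = 430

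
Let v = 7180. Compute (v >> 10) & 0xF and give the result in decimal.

v = 001110000001100
Shift right by 10: 00111
Mask low 4 bits: 0111 = 7

7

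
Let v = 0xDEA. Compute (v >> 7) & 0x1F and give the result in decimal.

27

v = 0110111101010
Shift right by 7: 011011
Mask low 5 bits: 11011 = 27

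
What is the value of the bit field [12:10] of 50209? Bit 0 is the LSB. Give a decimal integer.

v = 1100010000100001
Shift right by 10: 110001
Mask low 3 bits: 001 = 1

1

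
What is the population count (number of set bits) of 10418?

10418 = 10100010110010
Count the 1s: 1 + 1 + 1 + 1 + 1 + 1 = 6

6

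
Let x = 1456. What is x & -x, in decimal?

x = 10110110000 = 1456
-x (two's complement) = …01001010000
AND   = 00000010000 = 16
(x & -x isolates the lowest set bit of x.)

16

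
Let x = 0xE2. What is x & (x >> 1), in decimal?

x = 11100010 = 226
x>>1 = 01110001
AND  = 01100000 = 96
(x & (x >> 1) has a 1 wherever x has two consecutive 1 bits.)

96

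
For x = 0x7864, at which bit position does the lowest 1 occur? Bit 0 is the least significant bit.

0x7864 = 111100001100100
Trailing zeros: 2, so the lowest set bit is bit 2 (value 4).

2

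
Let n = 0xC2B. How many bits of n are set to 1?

6

0xC2B = 110000101011
Count the 1s: 1 + 1 + 1 + 1 + 1 + 1 = 6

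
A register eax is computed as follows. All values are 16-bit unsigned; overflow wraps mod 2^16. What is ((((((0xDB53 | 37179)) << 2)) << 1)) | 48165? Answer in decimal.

0xDB53 = 1101101101010011
37179 = 1001000100111011
→ | → 1101101101111011 = 56187
→ << 2 (mod 2^16) → 0110110111101100 = 28140
→ << 1 (mod 2^16) → 1101101111011000 = 56280
48165 = 1011110000100101
→ | → 1111111111111101 = 65533

65533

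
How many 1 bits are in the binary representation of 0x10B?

0x10B = 100001011
Count the 1s: 1 + 1 + 1 + 1 = 4

4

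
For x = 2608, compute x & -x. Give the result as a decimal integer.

x = 101000110000 = 2608
-x (two's complement) = …010111010000
AND   = 000000010000 = 16
(x & -x isolates the lowest set bit of x.)

16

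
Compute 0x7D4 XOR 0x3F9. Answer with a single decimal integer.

1069

0x7D4 = 11111010100
0x3F9 = 01111111001
XOR → 10000101101 = 1069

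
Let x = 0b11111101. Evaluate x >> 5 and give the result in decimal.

7

x = 11111101
shift right by 5 → 00000111 = 7
(equivalently, floor(253 / 32))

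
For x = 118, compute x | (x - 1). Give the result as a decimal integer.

119

x = 1110110 = 118
x - 1 = 1110101
OR    = 1110111 = 119
(x | (x - 1) sets all bits below the lowest set bit.)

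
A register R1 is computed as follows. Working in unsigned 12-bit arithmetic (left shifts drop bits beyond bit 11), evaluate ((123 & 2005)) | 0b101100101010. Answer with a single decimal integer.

123 = 000001111011
2005 = 011111010101
→ & → 000001010001 = 81
0b101100101010 = 101100101010
→ | → 101101111011 = 2939

2939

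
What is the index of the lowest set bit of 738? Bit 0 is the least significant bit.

1

738 = 1011100010
Trailing zeros: 1, so the lowest set bit is bit 1 (value 2).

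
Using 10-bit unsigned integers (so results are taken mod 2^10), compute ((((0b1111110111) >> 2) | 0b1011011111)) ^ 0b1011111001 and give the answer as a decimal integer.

0b1111110111 = 1111110111
→ >> 2 → 0011111101 = 253
0b1011011111 = 1011011111
→ | → 1011111111 = 767
0b1011111001 = 1011111001
→ ^ → 0000000110 = 6

6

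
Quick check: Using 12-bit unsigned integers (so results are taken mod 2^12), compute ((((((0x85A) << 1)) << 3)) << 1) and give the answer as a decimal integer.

0x85A = 100001011010
→ << 1 (mod 2^12) → 000010110100 = 180
→ << 3 (mod 2^12) → 010110100000 = 1440
→ << 1 (mod 2^12) → 101101000000 = 2880

2880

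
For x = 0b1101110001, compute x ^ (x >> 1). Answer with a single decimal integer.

713

x = 1101110001 = 881
x>>1 = 0110111000
XOR  = 1011001001 = 713
(x ^ (x >> 1) gives the standard binary-reflected Gray code of x.)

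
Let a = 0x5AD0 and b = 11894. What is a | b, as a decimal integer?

0x5AD0 = 101101011010000
11894 = 010111001110110
 OR → 111111011110110 = 32502

32502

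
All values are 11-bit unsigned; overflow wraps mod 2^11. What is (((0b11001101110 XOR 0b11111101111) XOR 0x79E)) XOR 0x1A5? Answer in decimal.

1978

0b11001101110 = 11001101110
0b11111101111 = 11111101111
→ XOR → 00110000001 = 385
0x79E = 11110011110
→ XOR → 11000011111 = 1567
0x1A5 = 00110100101
→ XOR → 11110111010 = 1978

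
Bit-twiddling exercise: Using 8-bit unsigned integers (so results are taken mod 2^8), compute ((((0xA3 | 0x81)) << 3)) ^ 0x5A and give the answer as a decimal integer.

0xA3 = 10100011
0x81 = 10000001
→ | → 10100011 = 163
→ << 3 (mod 2^8) → 00011000 = 24
0x5A = 01011010
→ ^ → 01000010 = 66

66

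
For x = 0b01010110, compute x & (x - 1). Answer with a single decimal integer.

84

x = 1010110 = 86
x - 1 = 1010101
AND   = 1010100 = 84
(x & (x - 1) clears the lowest set bit of x.)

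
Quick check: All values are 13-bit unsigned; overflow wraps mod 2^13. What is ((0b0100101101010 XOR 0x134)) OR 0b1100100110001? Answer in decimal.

0b0100101101010 = 0100101101010
0x134 = 0000100110100
→ XOR → 0100001011110 = 2142
0b1100100110001 = 1100100110001
→ OR → 1100101111111 = 6527

6527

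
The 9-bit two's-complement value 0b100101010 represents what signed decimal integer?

-214

pattern = 100101010 (MSB is 1 ⇒ negative)
Invert: 011010101, add 1 → 011010110 = 214, so the value is -214.
(Equivalently: 298 - 2^9 = 298 - 512 = -214.)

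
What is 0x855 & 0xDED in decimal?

2117

0x855 = 100001010101
0xDED = 110111101101
AND → 100001000101 = 2117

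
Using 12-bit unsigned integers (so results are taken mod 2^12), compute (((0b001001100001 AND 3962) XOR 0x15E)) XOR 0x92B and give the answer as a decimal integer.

2581

0b001001100001 = 001001100001
3962 = 111101111010
→ AND → 001001100000 = 608
0x15E = 000101011110
→ XOR → 001100111110 = 830
0x92B = 100100101011
→ XOR → 101000010101 = 2581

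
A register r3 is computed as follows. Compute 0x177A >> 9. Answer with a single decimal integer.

0x177A = 1011101111010
shift right by 9 → 0000000001011 = 11
(equivalently, floor(6010 / 512))

11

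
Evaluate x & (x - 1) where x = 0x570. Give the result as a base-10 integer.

1376

x = 10101110000 = 1392
x - 1 = 10101101111
AND   = 10101100000 = 1376
(x & (x - 1) clears the lowest set bit of x.)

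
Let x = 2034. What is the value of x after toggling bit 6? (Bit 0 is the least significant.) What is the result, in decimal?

x = 11111110010
bit 6 is currently 1; toggle it via x ^ (1 << 6) = x ^ 64
→ 11110110010 = 1970

1970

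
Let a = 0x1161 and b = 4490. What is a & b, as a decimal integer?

4352

0x1161 = 1000101100001
4490 = 1000110001010
AND → 1000100000000 = 4352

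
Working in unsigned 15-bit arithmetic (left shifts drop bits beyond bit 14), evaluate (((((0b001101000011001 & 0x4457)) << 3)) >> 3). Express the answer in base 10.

17

0b001101000011001 = 001101000011001
0x4457 = 100010001010111
→ & → 000000000010001 = 17
→ << 3 (mod 2^15) → 000000010001000 = 136
→ >> 3 → 000000000010001 = 17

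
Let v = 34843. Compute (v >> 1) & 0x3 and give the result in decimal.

v = 1000100000011011
Shift right by 1: 100010000001101
Mask low 2 bits: 01 = 1

1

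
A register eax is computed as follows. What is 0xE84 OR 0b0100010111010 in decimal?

0xE84 = 111010000100
b = 100010111010
 OR → 111010111110 = 3774

3774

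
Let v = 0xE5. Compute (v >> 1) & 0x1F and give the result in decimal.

v = 011100101
Shift right by 1: 01110010
Mask low 5 bits: 10010 = 18

18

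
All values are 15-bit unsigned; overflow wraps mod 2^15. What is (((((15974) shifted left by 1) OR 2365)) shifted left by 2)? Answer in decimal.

30708

15974 = 011111001100110
→ shifted left by 1 (mod 2^15) → 111110011001100 = 31948
2365 = 000100100111101
→ OR → 111110111111101 = 32253
→ shifted left by 2 (mod 2^15) → 111011111110100 = 30708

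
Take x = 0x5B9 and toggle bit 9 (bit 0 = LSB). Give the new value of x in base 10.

x = 010110111001
bit 9 is currently 0; toggle it via x ^ (1 << 9) = x ^ 512
→ 011110111001 = 1977

1977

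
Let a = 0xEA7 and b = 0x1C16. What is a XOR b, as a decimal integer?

0xEA7 = 0111010100111
0x1C16 = 1110000010110
XOR → 1001010110001 = 4785

4785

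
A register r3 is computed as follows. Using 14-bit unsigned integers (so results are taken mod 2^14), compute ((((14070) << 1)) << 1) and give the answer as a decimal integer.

7128

14070 = 11011011110110
→ << 1 (mod 2^14) → 10110111101100 = 11756
→ << 1 (mod 2^14) → 01101111011000 = 7128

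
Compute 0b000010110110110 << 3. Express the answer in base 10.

11696

x = 00010110110110
shift left by 3 → 10110110110000 = 11696
(equivalently, 1462 × 2^3 = 1462 × 8)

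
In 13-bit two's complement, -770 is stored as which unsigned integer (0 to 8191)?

770 in 13 bits: 0001100000010
Invert: 1110011111101
Add 1:  1110011111110 = 7422
(Check: 2^13 - 770 = 8192 - 770 = 7422.)

7422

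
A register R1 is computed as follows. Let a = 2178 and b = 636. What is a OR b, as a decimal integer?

2178 = 100010000010
636 = 001001111100
 OR → 101011111110 = 2814

2814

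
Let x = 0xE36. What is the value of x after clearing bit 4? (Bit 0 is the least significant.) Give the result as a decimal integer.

x = 111000110110
bit 4 is currently 1; clear it via x & ~(1 << 4) = x & ~16
→ 111000100110 = 3622

3622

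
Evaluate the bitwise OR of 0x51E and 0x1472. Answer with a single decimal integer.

0x51E = 0010100011110
0x1472 = 1010001110010
 OR → 1010101111110 = 5502

5502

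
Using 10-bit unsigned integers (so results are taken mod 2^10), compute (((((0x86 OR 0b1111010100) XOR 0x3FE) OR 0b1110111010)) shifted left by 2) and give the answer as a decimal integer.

744

0x86 = 0010000110
0b1111010100 = 1111010100
→ OR → 1111010110 = 982
0x3FE = 1111111110
→ XOR → 0000101000 = 40
0b1110111010 = 1110111010
→ OR → 1110111010 = 954
→ shifted left by 2 (mod 2^10) → 1011101000 = 744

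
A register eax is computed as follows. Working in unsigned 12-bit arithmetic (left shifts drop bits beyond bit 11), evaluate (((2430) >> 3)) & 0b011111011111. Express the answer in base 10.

2430 = 100101111110
→ >> 3 → 000100101111 = 303
0b011111011111 = 011111011111
→ & → 000100001111 = 271

271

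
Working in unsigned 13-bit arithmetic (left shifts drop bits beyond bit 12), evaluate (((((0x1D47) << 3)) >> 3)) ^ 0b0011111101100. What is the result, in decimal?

0x1D47 = 1110101000111
→ << 3 (mod 2^13) → 0101000111000 = 2616
→ >> 3 → 0000101000111 = 327
0b0011111101100 = 0011111101100
→ ^ → 0011010101011 = 1707

1707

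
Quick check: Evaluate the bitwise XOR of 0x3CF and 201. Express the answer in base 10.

0x3CF = 1111001111
201 = 0011001001
XOR → 1100000110 = 774

774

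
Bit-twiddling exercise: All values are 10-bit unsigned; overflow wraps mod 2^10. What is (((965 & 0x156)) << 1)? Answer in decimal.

648

965 = 1111000101
0x156 = 0101010110
→ & → 0101000100 = 324
→ << 1 (mod 2^10) → 1010001000 = 648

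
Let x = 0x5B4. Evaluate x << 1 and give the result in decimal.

2920

0x5B4 = 010110110100
shift left by 1 → 101101101000 = 2920
(equivalently, 1460 × 2^1 = 1460 × 2)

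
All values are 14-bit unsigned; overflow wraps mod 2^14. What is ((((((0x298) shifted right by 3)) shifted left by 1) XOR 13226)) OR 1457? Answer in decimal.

0x298 = 00001010011000
→ shifted right by 3 → 00000001010011 = 83
→ shifted left by 1 (mod 2^14) → 00000010100110 = 166
13226 = 11001110101010
→ XOR → 11001100001100 = 13068
1457 = 00010110110001
→ OR → 11011110111101 = 14269

14269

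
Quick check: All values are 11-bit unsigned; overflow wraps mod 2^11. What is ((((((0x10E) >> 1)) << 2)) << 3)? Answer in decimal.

224

0x10E = 00100001110
→ >> 1 → 00010000111 = 135
→ << 2 (mod 2^11) → 01000011100 = 540
→ << 3 (mod 2^11) → 00011100000 = 224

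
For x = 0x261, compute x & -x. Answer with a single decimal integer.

x = 1001100001 = 609
-x (two's complement) = …0110011111
AND   = 0000000001 = 1
(x & -x isolates the lowest set bit of x.)

1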